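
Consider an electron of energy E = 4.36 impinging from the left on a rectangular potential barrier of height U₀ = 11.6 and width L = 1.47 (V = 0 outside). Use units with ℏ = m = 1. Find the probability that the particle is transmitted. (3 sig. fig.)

T = 0.0000520

Since E < U₀ the interior solution is evanescent with decay constant κ = √(2m(U₀ − E))/ℏ = 3.805.
κL = 5.594, sinh(κL) = 134.4.
The exact tunnelling result is T⁻¹ = 1 + U₀² sinh²(κL) / [4E(U₀ − E)] = 19240, so T = 0.0000520.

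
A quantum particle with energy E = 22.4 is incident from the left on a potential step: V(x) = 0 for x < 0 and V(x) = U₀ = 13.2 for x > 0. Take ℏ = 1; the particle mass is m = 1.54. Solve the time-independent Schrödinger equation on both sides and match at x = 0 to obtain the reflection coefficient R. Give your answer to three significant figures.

R = 0.0479

On each side the TISE gives plane waves with k = √(2m(E − V))/ℏ: k₁ = √(2·1.54·22.4) = 8.306, k₂ = √(2·1.54·9.2) = 5.323.
Continuity of ψ and ψ′ at the step yields the reflection amplitude r = (k₁ − k₂)/(k₁ + k₂) = 0.2189; thus R = |r|² = 0.04790, T = 0.9521.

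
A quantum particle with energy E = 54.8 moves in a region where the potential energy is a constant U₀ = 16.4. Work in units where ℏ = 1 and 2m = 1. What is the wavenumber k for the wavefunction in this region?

With E > U₀ the solution is oscillatory, ψ ∝ e^{±ikx} with k = √(2m(E − U₀))/ℏ.
k = √(2 × 0.5 × 38.4) = 6.197.

k = 6.20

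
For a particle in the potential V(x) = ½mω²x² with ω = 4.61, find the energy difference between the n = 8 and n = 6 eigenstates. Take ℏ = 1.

ΔE = 9.22

E_n = ℏω(n + ½), so ΔE = (8 − 6) ℏω = 2 × 4.61 = 9.220.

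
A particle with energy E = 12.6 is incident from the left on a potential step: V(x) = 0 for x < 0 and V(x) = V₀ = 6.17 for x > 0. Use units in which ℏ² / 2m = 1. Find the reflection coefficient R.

The wavenumbers are k₁ = √(2mE)/ℏ = 3.550 on the left and k₂ = √(2m(E − V₀))/ℏ = 2.536 on the right.
Continuity of ψ and ψ′ at the step yields the reflection amplitude r = (k₁ − k₂)/(k₁ + k₂) = 0.1666; thus R = |r|² = 0.02776, T = 0.9722.

R = 0.0278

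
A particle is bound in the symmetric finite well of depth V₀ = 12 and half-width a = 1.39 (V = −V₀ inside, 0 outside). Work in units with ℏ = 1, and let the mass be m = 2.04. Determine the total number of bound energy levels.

N = 7

The dimensionless depth is z₀ = a√(2mV₀)/ℏ = 1.39 × √(48.96) = 9.726.
The even/odd transcendental equations gain one root per π/2 in z₀, giving N = 1 + ⌊2z₀/π⌋ = 1 + ⌊6.192⌋ = 7.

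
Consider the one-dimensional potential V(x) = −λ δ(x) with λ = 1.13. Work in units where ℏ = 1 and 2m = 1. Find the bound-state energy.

E = -0.319

The bound state is ψ(x) = √κ e^{−κ|x|}. The derivative jump ψ'(0⁺) − ψ'(0⁻) = −(2mλ/ℏ²)ψ(0) fixes κ = mλ/ℏ² = 0.5650.
Then E = −ℏ²κ²/(2m) = −mλ²/(2ℏ²) = -0.3192.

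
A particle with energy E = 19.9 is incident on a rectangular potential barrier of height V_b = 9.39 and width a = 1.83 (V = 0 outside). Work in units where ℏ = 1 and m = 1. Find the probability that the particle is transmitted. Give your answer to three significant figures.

T = 0.928

E > V_b: inside the barrier k₂ = √(2m(E − V_b))/ℏ = 4.585, k₂a = 8.390.
Matching at both interfaces gives T⁻¹ = 1 + V_b² sin²(k₂a) / [4E(E − V_b)] = 1.078, hence T = 0.928.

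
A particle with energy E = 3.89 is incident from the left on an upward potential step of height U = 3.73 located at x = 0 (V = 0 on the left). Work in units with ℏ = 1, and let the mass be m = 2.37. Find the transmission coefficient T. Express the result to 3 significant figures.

The wavenumbers are k₁ = √(2mE)/ℏ = 4.294 on the left and k₂ = √(2m(E − U))/ℏ = 0.8709 on the right.
Continuity of ψ and ψ′ at the step yields the reflection amplitude r = (k₁ − k₂)/(k₁ + k₂) = 0.6628; thus R = |r|² = 0.4393, T = 0.5607.

T = 0.561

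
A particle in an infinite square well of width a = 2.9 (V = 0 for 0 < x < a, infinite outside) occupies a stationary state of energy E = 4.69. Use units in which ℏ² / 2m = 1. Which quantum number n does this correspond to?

n = 2

From E_n = n²π²ℏ²/(2ma²) invert to n = √(2ma²E)/(πℏ).
n = (2.9/π) × √(2 × 0.5 × 4.69) = 1.999 → n = 2.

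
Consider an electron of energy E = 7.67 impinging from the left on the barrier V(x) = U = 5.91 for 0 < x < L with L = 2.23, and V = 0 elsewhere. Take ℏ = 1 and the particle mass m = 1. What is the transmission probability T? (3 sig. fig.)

Above the barrier the interior wavenumber is k₂ = √(2m(E − U))/ℏ = 1.876, giving phase k₂L = 4.184.
T = [1 + U² sin²(k₂L) / (4E(E − U))]⁻¹ = 1/1.482 = 0.675.

T = 0.675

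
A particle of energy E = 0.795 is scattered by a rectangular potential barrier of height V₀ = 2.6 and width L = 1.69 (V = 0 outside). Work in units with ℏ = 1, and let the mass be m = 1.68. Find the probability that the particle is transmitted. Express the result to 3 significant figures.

E < V₀: inside the barrier ψ ∝ e^{±κx} with κ = √(2m(V₀ − E))/ℏ = 2.463.
κL = 4.162, sinh(κL) = 32.09.
The exact tunnelling result is T⁻¹ = 1 + V₀² sinh²(κL) / [4E(V₀ − E)] = 1214, so T = 0.000824.

T = 0.000824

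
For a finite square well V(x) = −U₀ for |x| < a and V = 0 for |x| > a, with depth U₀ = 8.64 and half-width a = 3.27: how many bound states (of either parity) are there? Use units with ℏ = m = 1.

N = 9

The dimensionless depth is z₀ = a√(2mU₀)/ℏ = 3.27 × √(17.28) = 13.59.
A new bound state (alternating even/odd) appears each time z₀ passes a multiple of π/2, so N = ⌊2z₀/π⌋ + 1 = ⌊8.654⌋ + 1 = 9.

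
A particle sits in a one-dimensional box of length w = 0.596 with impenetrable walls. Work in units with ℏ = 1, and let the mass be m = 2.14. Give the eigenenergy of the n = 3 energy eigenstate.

The infinite-well eigenfunctions ψ_n = √(2/w) sin(nπx/w) vanish at both walls, giving E_n = n²π²ℏ²/(2mw²).
E_3 = 3² × π² / (2 × 2.14 × 0.596²) = 58.43.

E = 58.4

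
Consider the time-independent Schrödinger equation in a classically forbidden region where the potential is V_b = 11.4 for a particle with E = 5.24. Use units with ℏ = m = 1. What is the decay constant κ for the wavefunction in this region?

Since E < V_b the TISE in this region is ψ'' = κ²ψ with κ = √(2m(V_b − E))/ℏ.
κ = √(2 × 1 × 6.16) = 3.510.

κ = 3.51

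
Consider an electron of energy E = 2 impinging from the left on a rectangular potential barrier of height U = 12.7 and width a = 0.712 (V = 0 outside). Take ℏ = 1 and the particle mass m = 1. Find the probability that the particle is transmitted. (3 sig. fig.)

T = 0.00292

E < U: inside the barrier ψ ∝ e^{±κx} with κ = √(2m(U − E))/ℏ = 4.626.
κa = 3.294, sinh(κa) = 13.45.
Matching ψ, ψ′ at both faces gives T = [1 + U² sinh²(κa) / (4E(U − E))]⁻¹ = 1/342.0 = 0.00292.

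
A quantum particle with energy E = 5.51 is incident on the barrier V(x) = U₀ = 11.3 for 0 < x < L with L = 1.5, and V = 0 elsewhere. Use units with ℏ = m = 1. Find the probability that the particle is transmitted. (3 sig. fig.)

E < U₀: inside the barrier ψ ∝ e^{±κx} with κ = √(2m(U₀ − E))/ℏ = 3.403.
κL = 5.104, sinh(κL) = 82.37.
The exact tunnelling result is T⁻¹ = 1 + U₀² sinh²(κL) / [4E(U₀ − E)] = 6790, so T = 0.000147.

T = 0.000147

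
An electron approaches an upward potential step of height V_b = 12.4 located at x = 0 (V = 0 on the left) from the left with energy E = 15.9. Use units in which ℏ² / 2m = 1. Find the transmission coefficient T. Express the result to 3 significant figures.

T = 0.869

The wavenumbers are k₁ = √(2mE)/ℏ = 3.987 on the left and k₂ = √(2m(E − V_b))/ℏ = 1.871 on the right.
Matching ψ and ψ′ at x = 0 gives r = (k₁ − k₂)/(k₁ + k₂), so R = r² = 0.1305 and T = 1 − R = 0.8695.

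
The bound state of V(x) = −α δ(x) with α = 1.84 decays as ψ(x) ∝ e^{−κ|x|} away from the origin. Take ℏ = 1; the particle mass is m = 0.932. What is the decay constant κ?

Integrating the TISE across x = 0 gives the cusp condition ψ'(0⁺) − ψ'(0⁻) = −(2mα/ℏ²)ψ(0).
With ψ ∝ e^{−κ|x|} this yields −2κ = −2mα/ℏ², so κ = mα/ℏ² = 1.715.

κ = 1.71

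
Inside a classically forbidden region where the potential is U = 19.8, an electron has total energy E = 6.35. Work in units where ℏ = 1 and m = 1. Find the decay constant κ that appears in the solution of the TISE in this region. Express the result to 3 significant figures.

κ = 5.19

Since E < U the TISE in this region is ψ'' = κ²ψ with κ = √(2m(U − E))/ℏ.
κ = √(2 × 1 × 13.45) = 5.187.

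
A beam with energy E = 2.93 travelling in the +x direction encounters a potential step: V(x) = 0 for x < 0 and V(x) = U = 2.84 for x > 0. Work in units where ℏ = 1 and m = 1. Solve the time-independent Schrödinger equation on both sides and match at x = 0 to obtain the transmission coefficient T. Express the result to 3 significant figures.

T = 0.508

On each side the TISE gives plane waves with k = √(2m(E − V))/ℏ: k₁ = √(2·1·2.93) = 2.421, k₂ = √(2·1·0.09) = 0.4243.
Continuity of ψ and ψ′ at the step yields the reflection amplitude r = (k₁ − k₂)/(k₁ + k₂) = 0.7017; thus R = |r|² = 0.4925, T = 0.5075.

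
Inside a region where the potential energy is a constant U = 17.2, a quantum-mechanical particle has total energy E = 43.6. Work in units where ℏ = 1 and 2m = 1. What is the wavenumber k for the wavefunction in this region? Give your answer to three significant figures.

k = 5.14

With E > U the solution is oscillatory, ψ ∝ e^{±ikx} with k = √(2m(E − U))/ℏ.
k = √(2 × 0.5 × 26.4) = 5.138.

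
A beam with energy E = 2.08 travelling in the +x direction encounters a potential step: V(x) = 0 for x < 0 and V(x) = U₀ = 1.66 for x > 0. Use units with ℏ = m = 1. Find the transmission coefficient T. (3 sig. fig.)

T = 0.856

The wavenumbers are k₁ = √(2mE)/ℏ = 2.040 on the left and k₂ = √(2m(E − U₀))/ℏ = 0.9165 on the right.
Continuity of ψ and ψ′ at the step yields the reflection amplitude r = (k₁ − k₂)/(k₁ + k₂) = 0.3799; thus R = |r|² = 0.1443, T = 0.8557.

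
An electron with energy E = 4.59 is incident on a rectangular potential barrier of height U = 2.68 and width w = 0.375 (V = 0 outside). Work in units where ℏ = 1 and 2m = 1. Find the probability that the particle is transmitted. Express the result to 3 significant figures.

T = 0.952

E > U: inside the barrier k₂ = √(2m(E − U))/ℏ = 1.382, k₂w = 0.5183.
Matching at both interfaces gives T⁻¹ = 1 + U² sin²(k₂w) / [4E(E − U)] = 1.050, hence T = 0.952.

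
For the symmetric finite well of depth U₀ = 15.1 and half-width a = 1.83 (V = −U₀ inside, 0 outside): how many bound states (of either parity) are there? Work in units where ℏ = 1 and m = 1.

The dimensionless depth is z₀ = a√(2mU₀)/ℏ = 1.83 × √(30.20) = 10.06.
The even/odd transcendental equations gain one root per π/2 in z₀, giving N = 1 + ⌊2z₀/π⌋ = 1 + ⌊6.402⌋ = 7.

N = 7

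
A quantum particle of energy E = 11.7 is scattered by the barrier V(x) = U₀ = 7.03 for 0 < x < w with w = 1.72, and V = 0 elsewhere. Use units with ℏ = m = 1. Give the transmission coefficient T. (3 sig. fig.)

Above the barrier the interior wavenumber is k₂ = √(2m(E − U₀))/ℏ = 3.056, giving phase k₂w = 5.257.
Matching at both interfaces gives T⁻¹ = 1 + U₀² sin²(k₂w) / [4E(E − U₀)] = 1.166, hence T = 0.858.

T = 0.858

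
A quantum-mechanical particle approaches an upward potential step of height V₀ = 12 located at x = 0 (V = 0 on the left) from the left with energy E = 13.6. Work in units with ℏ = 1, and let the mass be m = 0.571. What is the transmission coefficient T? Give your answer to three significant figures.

T = 0.761

On each side the TISE gives plane waves with k = √(2m(E − V))/ℏ: k₁ = √(2·0.571·13.6) = 3.941, k₂ = √(2·0.571·1.6) = 1.352.
Continuity of ψ and ψ′ at the step yields the reflection amplitude r = (k₁ − k₂)/(k₁ + k₂) = 0.4892; thus R = |r|² = 0.2393, T = 0.7607.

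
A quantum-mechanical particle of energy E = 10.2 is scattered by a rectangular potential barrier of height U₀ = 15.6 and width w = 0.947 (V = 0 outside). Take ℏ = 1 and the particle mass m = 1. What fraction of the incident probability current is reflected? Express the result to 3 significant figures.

E < U₀: inside the barrier ψ ∝ e^{±κx} with κ = √(2m(U₀ − E))/ℏ = 3.286.
κw = 3.112, sinh(κw) = 11.21.
The exact tunnelling result is T⁻¹ = 1 + U₀² sinh²(κw) / [4E(U₀ − E)] = 139.9, so T = 0.00715.
R = 1 − T = 0.993.

R = 0.993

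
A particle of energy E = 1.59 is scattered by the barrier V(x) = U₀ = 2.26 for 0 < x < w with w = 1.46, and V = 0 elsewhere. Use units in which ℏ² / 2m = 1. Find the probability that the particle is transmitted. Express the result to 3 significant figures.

T = 0.270

Since E < U₀ the interior solution is evanescent with decay constant κ = √(2m(U₀ − E))/ℏ = 0.8185.
κw = 1.195, sinh(κw) = 1.501.
The exact tunnelling result is T⁻¹ = 1 + U₀² sinh²(κw) / [4E(U₀ − E)] = 3.699, so T = 0.270.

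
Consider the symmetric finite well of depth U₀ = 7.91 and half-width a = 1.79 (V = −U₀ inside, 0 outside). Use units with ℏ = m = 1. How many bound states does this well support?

Define the well-strength parameter z₀ = (a/ℏ)√(2mU₀) = 1.79 × √(2·1·7.91) = 7.120.
A new bound state (alternating even/odd) appears each time z₀ passes a multiple of π/2, so N = ⌊2z₀/π⌋ + 1 = ⌊4.532⌋ + 1 = 5.

N = 5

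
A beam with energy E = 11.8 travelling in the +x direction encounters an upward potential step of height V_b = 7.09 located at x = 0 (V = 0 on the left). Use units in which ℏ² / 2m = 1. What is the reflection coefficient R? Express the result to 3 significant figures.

The wavenumbers are k₁ = √(2mE)/ℏ = 3.435 on the left and k₂ = √(2m(E − V_b))/ℏ = 2.170 on the right.
Continuity of ψ and ψ′ at the step yields the reflection amplitude r = (k₁ − k₂)/(k₁ + k₂) = 0.2257; thus R = |r|² = 0.05092, T = 0.9491.

R = 0.0509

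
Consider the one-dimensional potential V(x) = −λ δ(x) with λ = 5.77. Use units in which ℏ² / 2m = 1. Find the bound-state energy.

E = -8.32

The bound state is ψ(x) = √κ e^{−κ|x|}. The derivative jump ψ'(0⁺) − ψ'(0⁻) = −(2mλ/ℏ²)ψ(0) fixes κ = mλ/ℏ² = 2.885.
Then E = −ℏ²κ²/(2m) = −mλ²/(2ℏ²) = -8.323.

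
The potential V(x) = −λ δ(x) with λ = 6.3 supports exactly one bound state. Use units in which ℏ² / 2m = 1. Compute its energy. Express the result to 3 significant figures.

For x ≠ 0 the bound state is ψ ∝ e^{−κ|x|}; integrating the TISE across the delta gives the cusp condition 2κ = 2mλ/ℏ², so κ = 3.150.
Then E = −ℏ²κ²/(2m) = −mλ²/(2ℏ²) = -9.923.

E = -9.92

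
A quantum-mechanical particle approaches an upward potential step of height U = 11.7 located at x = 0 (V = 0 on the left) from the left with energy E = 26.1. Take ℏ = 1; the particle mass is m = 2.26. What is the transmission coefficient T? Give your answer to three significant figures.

T = 0.978

On each side the TISE gives plane waves with k = √(2m(E − V))/ℏ: k₁ = √(2·2.26·26.1) = 10.86, k₂ = √(2·2.26·14.4) = 8.068.
Matching ψ and ψ′ at x = 0 gives r = (k₁ − k₂)/(k₁ + k₂), so R = r² = 0.02178 and T = 1 − R = 0.9782.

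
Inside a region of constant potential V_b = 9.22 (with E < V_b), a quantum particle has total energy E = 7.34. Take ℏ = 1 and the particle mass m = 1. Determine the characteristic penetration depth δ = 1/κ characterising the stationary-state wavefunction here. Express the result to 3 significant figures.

δ = 0.516

Since E < V_b the TISE in this region is ψ'' = κ²ψ with κ = √(2m(V_b − E))/ℏ.
κ = √(2 × 1 × 1.88) = 1.939. The penetration depth is δ = 1/κ = 0.516.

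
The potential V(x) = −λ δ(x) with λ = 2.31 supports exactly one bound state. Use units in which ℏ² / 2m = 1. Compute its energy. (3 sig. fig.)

The bound state is ψ(x) = √κ e^{−κ|x|}. The derivative jump ψ'(0⁺) − ψ'(0⁻) = −(2mλ/ℏ²)ψ(0) fixes κ = mλ/ℏ² = 1.155.
Then E = −ℏ²κ²/(2m) = −mλ²/(2ℏ²) = -1.334.

E = -1.33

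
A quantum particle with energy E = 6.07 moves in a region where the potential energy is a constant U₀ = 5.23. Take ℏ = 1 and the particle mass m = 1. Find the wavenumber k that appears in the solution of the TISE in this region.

With E > U₀ the solution is oscillatory, ψ ∝ e^{±ikx} with k = √(2m(E − U₀))/ℏ.
k = √(2 × 1 × 0.84) = 1.296.

k = 1.30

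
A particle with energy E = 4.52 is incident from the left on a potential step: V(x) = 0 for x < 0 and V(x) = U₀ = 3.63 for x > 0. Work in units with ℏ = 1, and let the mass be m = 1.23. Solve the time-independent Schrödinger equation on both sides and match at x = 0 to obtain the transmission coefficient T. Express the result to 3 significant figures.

The wavenumbers are k₁ = √(2mE)/ℏ = 3.335 on the left and k₂ = √(2m(E − U₀))/ℏ = 1.480 on the right.
Continuity of ψ and ψ′ at the step yields the reflection amplitude r = (k₁ − k₂)/(k₁ + k₂) = 0.3853; thus R = |r|² = 0.1485, T = 0.8515.

T = 0.852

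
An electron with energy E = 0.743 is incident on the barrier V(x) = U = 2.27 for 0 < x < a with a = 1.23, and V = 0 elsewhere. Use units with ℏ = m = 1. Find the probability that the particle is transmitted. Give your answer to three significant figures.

T = 0.0469

E < U: inside the barrier ψ ∝ e^{±κx} with κ = √(2m(U − E))/ℏ = 1.748.
κa = 2.150, sinh(κa) = 4.232.
Matching ψ, ψ′ at both faces gives T = [1 + U² sinh²(κa) / (4E(U − E))]⁻¹ = 1/21.34 = 0.0469.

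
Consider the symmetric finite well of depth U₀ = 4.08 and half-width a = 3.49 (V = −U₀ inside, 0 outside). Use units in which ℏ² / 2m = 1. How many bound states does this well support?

N = 5

Define the well-strength parameter z₀ = (a/ℏ)√(2mU₀) = 3.49 × √(2·0.5·4.08) = 7.049.
A new bound state (alternating even/odd) appears each time z₀ passes a multiple of π/2, so N = ⌊2z₀/π⌋ + 1 = ⌊4.488⌋ + 1 = 5.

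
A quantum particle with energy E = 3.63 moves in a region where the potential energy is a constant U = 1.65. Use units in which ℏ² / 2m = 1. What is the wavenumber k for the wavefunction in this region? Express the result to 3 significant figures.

With E > U the solution is oscillatory, ψ ∝ e^{±ikx} with k = √(2m(E − U))/ℏ.
k = √(2 × 0.5 × 1.98) = 1.407.

k = 1.41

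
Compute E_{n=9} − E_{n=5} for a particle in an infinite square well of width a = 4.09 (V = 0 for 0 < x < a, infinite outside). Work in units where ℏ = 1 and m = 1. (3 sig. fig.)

ΔE = 16.5

E_n = n²π²ℏ²/(2ma²), so ΔE = (9² − 5²) π²ℏ²/(2ma²).
ΔE = 56 × π² / (2 × 1 × 4.09²) = 16.52.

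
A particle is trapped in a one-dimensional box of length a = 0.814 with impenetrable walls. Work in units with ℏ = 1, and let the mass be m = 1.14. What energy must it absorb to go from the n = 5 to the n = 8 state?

ΔE = 255

E_n = n²π²ℏ²/(2ma²), so ΔE = (8² − 5²) π²ℏ²/(2ma²).
ΔE = 39 × π² / (2 × 1.14 × 0.814²) = 254.8.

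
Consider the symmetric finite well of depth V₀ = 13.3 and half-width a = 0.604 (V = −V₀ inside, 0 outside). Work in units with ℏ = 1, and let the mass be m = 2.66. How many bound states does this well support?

N = 4

The dimensionless depth is z₀ = a√(2mV₀)/ℏ = 0.604 × √(70.76) = 5.081.
A new bound state (alternating even/odd) appears each time z₀ passes a multiple of π/2, so N = ⌊2z₀/π⌋ + 1 = ⌊3.234⌋ + 1 = 4.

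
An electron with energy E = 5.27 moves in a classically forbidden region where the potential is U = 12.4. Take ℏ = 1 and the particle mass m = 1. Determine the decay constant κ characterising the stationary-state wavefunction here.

κ = 3.78

Since E < U the TISE in this region is ψ'' = κ²ψ with κ = √(2m(U − E))/ℏ.
κ = √(2 × 1 × 7.13) = 3.776.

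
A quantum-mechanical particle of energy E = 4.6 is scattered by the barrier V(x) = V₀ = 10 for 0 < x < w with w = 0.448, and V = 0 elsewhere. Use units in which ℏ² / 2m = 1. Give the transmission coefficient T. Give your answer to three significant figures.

E < V₀: inside the barrier ψ ∝ e^{±κx} with κ = √(2m(V₀ − E))/ℏ = 2.324.
κw = 1.041, sinh(κw) = 1.240.
The exact tunnelling result is T⁻¹ = 1 + V₀² sinh²(κw) / [4E(V₀ − E)] = 2.546, so T = 0.393.

T = 0.393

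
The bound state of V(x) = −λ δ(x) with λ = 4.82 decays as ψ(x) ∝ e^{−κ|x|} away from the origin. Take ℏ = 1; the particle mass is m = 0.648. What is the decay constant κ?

Integrating the TISE across x = 0 gives the cusp condition ψ'(0⁺) − ψ'(0⁻) = −(2mλ/ℏ²)ψ(0).
With ψ ∝ e^{−κ|x|} this yields −2κ = −2mλ/ℏ², so κ = mλ/ℏ² = 3.123.

κ = 3.12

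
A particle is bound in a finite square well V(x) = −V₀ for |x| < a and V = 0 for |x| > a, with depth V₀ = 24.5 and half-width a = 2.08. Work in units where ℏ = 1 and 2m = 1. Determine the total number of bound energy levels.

The dimensionless depth is z₀ = a√(2mV₀)/ℏ = 2.08 × √(24.50) = 10.30.
A new bound state (alternating even/odd) appears each time z₀ passes a multiple of π/2, so N = ⌊2z₀/π⌋ + 1 = ⌊6.554⌋ + 1 = 7.

N = 7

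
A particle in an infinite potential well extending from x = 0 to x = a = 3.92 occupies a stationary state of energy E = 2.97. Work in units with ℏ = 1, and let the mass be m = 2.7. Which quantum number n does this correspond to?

n = 5

For an infinite well E_n = n²π²ℏ²/(2ma²), so n = (a/πℏ)√(2mE).
n = (3.92/π) × √(2 × 2.7 × 2.97) = 4.997 → n = 5.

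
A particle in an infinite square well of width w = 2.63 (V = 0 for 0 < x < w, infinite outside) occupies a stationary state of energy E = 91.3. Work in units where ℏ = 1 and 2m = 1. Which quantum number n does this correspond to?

For an infinite well E_n = n²π²ℏ²/(2mw²), so n = (w/πℏ)√(2mE).
n = (2.63/π) × √(2 × 0.5 × 91.3) = 7.999 → n = 8.

n = 8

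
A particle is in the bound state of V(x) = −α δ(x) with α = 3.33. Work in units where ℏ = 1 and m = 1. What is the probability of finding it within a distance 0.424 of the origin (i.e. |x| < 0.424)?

The normalised bound state is ψ = √κ e^{−κ|x|} with κ = mα/ℏ² = 3.330.
P(|x| < d) = ∫_{−d}^{d} κ e^{−2κ|x|} dx = 1 − e^{−2κd} = 1 − e^{−2.824} = 0.9406.

P = 0.941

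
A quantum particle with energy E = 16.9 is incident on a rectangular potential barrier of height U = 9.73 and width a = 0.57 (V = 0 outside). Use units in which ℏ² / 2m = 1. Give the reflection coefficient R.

E > U: inside the barrier k₂ = √(2m(E − U))/ℏ = 2.678, k₂a = 1.526.
Matching at both interfaces gives T⁻¹ = 1 + U² sin²(k₂a) / [4E(E − U)] = 1.195, hence T = 0.837.
R = 1 − T = 0.163.

R = 0.163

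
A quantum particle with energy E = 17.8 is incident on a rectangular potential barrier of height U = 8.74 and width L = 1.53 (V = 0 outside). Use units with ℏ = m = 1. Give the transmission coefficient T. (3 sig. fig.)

T = 0.994

E > U: inside the barrier k₂ = √(2m(E − U))/ℏ = 4.257, k₂L = 6.513.
Matching at both interfaces gives T⁻¹ = 1 + U² sin²(k₂L) / [4E(E − U)] = 1.006, hence T = 0.994.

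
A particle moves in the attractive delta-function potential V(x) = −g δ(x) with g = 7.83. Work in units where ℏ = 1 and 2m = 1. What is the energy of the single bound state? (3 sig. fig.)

The bound state is ψ(x) = √κ e^{−κ|x|}. The derivative jump ψ'(0⁺) − ψ'(0⁻) = −(2mg/ℏ²)ψ(0) fixes κ = mg/ℏ² = 3.915.
Then E = −ℏ²κ²/(2m) = −mg²/(2ℏ²) = -15.33.

E = -15.3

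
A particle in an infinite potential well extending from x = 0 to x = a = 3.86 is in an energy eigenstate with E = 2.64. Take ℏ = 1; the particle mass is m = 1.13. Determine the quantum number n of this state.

n = 3

For an infinite well E_n = n²π²ℏ²/(2ma²), so n = (a/πℏ)√(2mE).
n = (3.86/π) × √(2 × 1.13 × 2.64) = 3.001 → n = 3.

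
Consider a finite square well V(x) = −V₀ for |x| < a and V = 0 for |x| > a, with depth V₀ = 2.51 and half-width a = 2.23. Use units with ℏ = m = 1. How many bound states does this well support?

The dimensionless depth is z₀ = a√(2mV₀)/ℏ = 2.23 × √(5.020) = 4.996.
The even/odd transcendental equations gain one root per π/2 in z₀, giving N = 1 + ⌊2z₀/π⌋ = 1 + ⌊3.181⌋ = 4.

N = 4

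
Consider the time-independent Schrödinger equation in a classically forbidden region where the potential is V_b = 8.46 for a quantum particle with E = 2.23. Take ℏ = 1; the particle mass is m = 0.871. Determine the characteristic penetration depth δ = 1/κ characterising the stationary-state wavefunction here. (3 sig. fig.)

Since E < V_b the TISE in this region is ψ'' = κ²ψ with κ = √(2m(V_b − E))/ℏ.
κ = √(2 × 0.871 × 6.23) = 3.294. The penetration depth is δ = 1/κ = 0.304.

δ = 0.304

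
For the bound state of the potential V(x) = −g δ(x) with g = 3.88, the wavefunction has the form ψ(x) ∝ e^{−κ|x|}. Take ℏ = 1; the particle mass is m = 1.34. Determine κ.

κ = 5.20

Integrating the TISE across x = 0 gives the cusp condition ψ'(0⁺) − ψ'(0⁻) = −(2mg/ℏ²)ψ(0).
With ψ ∝ e^{−κ|x|} this yields −2κ = −2mg/ℏ², so κ = mg/ℏ² = 5.199.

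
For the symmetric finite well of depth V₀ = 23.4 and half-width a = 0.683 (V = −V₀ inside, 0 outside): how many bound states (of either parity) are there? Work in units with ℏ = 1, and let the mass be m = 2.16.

Define the well-strength parameter z₀ = (a/ℏ)√(2mV₀) = 0.683 × √(2·2.16·23.4) = 6.867.
A new bound state (alternating even/odd) appears each time z₀ passes a multiple of π/2, so N = ⌊2z₀/π⌋ + 1 = ⌊4.372⌋ + 1 = 5.

N = 5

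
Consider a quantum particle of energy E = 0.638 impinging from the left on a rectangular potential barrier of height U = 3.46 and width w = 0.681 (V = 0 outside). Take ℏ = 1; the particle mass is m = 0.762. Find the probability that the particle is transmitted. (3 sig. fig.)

E < U: inside the barrier ψ ∝ e^{±κx} with κ = √(2m(U − E))/ℏ = 2.074.
κw = 1.412, sinh(κw) = 1.931.
The exact tunnelling result is T⁻¹ = 1 + U² sinh²(κw) / [4E(U − E)] = 7.197, so T = 0.139.

T = 0.139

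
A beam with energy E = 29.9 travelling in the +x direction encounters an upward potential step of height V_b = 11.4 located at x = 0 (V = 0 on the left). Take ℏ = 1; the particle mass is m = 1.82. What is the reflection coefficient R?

The wavenumbers are k₁ = √(2mE)/ℏ = 10.43 on the left and k₂ = √(2m(E − V_b))/ℏ = 8.206 on the right.
Continuity of ψ and ψ′ at the step yields the reflection amplitude r = (k₁ − k₂)/(k₁ + k₂) = 0.1194; thus R = |r|² = 0.01427, T = 0.9857.

R = 0.0143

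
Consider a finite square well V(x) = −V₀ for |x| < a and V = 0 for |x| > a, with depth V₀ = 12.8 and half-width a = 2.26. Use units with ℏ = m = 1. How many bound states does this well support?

The dimensionless depth is z₀ = a√(2mV₀)/ℏ = 2.26 × √(25.60) = 11.43.
A new bound state (alternating even/odd) appears each time z₀ passes a multiple of π/2, so N = ⌊2z₀/π⌋ + 1 = ⌊7.280⌋ + 1 = 8.

N = 8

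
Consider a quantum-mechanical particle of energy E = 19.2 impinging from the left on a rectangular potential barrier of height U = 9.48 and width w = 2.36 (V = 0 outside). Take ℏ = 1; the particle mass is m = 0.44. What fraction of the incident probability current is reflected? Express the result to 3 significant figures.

E > U: inside the barrier k₂ = √(2m(E − U))/ℏ = 2.925, k₂w = 6.902.
T = [1 + U² sin²(k₂w) / (4E(E − U))]⁻¹ = 1/1.041 = 0.961.
R = 1 − T = 0.0390.

R = 0.0390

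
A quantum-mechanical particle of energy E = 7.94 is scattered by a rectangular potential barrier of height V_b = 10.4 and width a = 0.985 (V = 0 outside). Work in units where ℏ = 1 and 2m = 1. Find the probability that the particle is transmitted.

Since E < V_b the interior solution is evanescent with decay constant κ = √(2m(V_b − E))/ℏ = 1.568.
κa = 1.545, sinh(κa) = 2.237.
The exact tunnelling result is T⁻¹ = 1 + V_b² sinh²(κa) / [4E(V_b − E)] = 7.928, so T = 0.126.

T = 0.126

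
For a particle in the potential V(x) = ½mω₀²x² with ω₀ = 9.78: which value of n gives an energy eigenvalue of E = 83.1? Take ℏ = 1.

E_n = ℏω₀(n + ½) ⇒ n = E/(ℏω₀) − ½ = 83.1/9.78 − 0.5 = 7.997 → n = 8.

n = 8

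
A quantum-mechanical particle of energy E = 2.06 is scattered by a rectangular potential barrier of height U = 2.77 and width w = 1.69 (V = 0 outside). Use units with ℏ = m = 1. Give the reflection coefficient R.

E < U: inside the barrier ψ ∝ e^{±κx} with κ = √(2m(U − E))/ℏ = 1.192.
κw = 2.014, sinh(κw) = 3.679.
The exact tunnelling result is T⁻¹ = 1 + U² sinh²(κw) / [4E(U − E)] = 18.76, so T = 0.0533.
R = 1 − T = 0.947.

R = 0.947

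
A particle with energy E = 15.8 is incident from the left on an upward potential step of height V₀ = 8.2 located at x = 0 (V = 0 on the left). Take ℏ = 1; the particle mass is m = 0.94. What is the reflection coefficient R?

On each side the TISE gives plane waves with k = √(2m(E − V))/ℏ: k₁ = √(2·0.94·15.8) = 5.450, k₂ = √(2·0.94·7.6) = 3.780.
Continuity of ψ and ψ′ at the step yields the reflection amplitude r = (k₁ − k₂)/(k₁ + k₂) = 0.1810; thus R = |r|² = 0.03274, T = 0.9673.

R = 0.0327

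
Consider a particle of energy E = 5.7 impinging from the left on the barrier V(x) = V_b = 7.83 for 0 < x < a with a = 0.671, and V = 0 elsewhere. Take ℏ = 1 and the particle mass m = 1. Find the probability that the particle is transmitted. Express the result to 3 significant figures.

T = 0.184

Since E < V_b the interior solution is evanescent with decay constant κ = √(2m(V_b − E))/ℏ = 2.064.
κa = 1.385, sinh(κa) = 1.872.
The exact tunnelling result is T⁻¹ = 1 + V_b² sinh²(κa) / [4E(V_b − E)] = 5.425, so T = 0.184.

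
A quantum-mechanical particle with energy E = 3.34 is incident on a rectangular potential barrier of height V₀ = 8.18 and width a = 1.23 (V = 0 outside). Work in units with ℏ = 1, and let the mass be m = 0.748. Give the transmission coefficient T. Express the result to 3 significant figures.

T = 0.00514

E < V₀: inside the barrier ψ ∝ e^{±κx} with κ = √(2m(V₀ − E))/ℏ = 2.691.
κa = 3.310, sinh(κa) = 13.67.
Matching ψ, ψ′ at both faces gives T = [1 + V₀² sinh²(κa) / (4E(V₀ − E))]⁻¹ = 1/194.4 = 0.00514.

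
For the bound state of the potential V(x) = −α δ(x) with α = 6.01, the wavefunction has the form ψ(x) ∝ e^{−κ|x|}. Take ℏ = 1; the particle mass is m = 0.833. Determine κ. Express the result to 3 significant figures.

Integrating the TISE across x = 0 gives the cusp condition ψ'(0⁺) − ψ'(0⁻) = −(2mα/ℏ²)ψ(0).
With ψ ∝ e^{−κ|x|} this yields −2κ = −2mα/ℏ², so κ = mα/ℏ² = 5.006.

κ = 5.01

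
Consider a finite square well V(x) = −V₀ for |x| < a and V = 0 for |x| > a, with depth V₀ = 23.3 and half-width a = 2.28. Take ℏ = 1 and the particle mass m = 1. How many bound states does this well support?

Define the well-strength parameter z₀ = (a/ℏ)√(2mV₀) = 2.28 × √(2·1·23.3) = 15.56.
A new bound state (alternating even/odd) appears each time z₀ passes a multiple of π/2, so N = ⌊2z₀/π⌋ + 1 = ⌊9.909⌋ + 1 = 10.

N = 10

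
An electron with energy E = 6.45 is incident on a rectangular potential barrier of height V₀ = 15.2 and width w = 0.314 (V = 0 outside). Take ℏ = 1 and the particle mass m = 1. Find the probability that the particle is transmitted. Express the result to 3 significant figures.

T = 0.247

Since E < V₀ the interior solution is evanescent with decay constant κ = √(2m(V₀ − E))/ℏ = 4.183.
κw = 1.314, sinh(κw) = 1.725.
Matching ψ, ψ′ at both faces gives T = [1 + V₀² sinh²(κw) / (4E(V₀ − E))]⁻¹ = 1/4.046 = 0.247.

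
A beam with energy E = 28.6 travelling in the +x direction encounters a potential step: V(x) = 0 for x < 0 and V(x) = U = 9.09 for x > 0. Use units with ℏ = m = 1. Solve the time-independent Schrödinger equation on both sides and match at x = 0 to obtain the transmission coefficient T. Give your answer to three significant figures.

T = 0.991

The wavenumbers are k₁ = √(2mE)/ℏ = 7.563 on the left and k₂ = √(2m(E − U))/ℏ = 6.247 on the right.
Continuity of ψ and ψ′ at the step yields the reflection amplitude r = (k₁ − k₂)/(k₁ + k₂) = 0.09533; thus R = |r|² = 0.009088, T = 0.9909.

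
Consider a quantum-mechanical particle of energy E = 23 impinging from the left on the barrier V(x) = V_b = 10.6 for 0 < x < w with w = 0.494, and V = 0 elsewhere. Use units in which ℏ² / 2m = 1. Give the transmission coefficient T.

E > V_b: inside the barrier k₂ = √(2m(E − V_b))/ℏ = 3.521, k₂w = 1.740.
T = [1 + V_b² sin²(k₂w) / (4E(E − V_b))]⁻¹ = 1/1.096 = 0.913.

T = 0.913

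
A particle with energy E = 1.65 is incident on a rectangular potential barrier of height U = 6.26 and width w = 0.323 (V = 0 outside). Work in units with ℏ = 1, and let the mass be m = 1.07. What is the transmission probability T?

E < U: inside the barrier ψ ∝ e^{±κx} with κ = √(2m(U − E))/ℏ = 3.141.
κw = 1.015, sinh(κw) = 1.198.
The exact tunnelling result is T⁻¹ = 1 + U² sinh²(κw) / [4E(U − E)] = 2.848, so T = 0.351.

T = 0.351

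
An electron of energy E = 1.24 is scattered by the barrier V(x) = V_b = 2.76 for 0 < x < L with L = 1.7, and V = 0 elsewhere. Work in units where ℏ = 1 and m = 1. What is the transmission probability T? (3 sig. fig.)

E < V_b: inside the barrier ψ ∝ e^{±κx} with κ = √(2m(V_b − E))/ℏ = 1.744.
κL = 2.964, sinh(κL) = 9.662.
Matching ψ, ψ′ at both faces gives T = [1 + V_b² sinh²(κL) / (4E(V_b − E))]⁻¹ = 1/95.33 = 0.0105.

T = 0.0105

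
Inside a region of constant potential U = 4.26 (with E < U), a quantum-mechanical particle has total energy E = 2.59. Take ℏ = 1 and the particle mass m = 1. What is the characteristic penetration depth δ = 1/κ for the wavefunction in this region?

δ = 0.547

Since E < U the TISE in this region is ψ'' = κ²ψ with κ = √(2m(U − E))/ℏ.
κ = √(2 × 1 × 1.67) = 1.828. The penetration depth is δ = 1/κ = 0.547.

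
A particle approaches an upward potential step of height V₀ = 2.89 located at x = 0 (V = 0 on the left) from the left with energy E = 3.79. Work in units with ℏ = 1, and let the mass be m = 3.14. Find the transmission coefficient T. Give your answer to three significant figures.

On each side the TISE gives plane waves with k = √(2m(E − V))/ℏ: k₁ = √(2·3.14·3.79) = 4.879, k₂ = √(2·3.14·0.9) = 2.377.
Continuity of ψ and ψ′ at the step yields the reflection amplitude r = (k₁ − k₂)/(k₁ + k₂) = 0.3447; thus R = |r|² = 0.1188, T = 0.8812.

T = 0.881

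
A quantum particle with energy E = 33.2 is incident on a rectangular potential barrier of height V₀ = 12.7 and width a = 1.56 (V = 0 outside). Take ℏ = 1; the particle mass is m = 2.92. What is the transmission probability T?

T = 0.946

E > V₀: inside the barrier k₂ = √(2m(E − V₀))/ℏ = 10.94, k₂a = 17.07.
T = [1 + V₀² sin²(k₂a) / (4E(E − V₀))]⁻¹ = 1/1.057 = 0.946.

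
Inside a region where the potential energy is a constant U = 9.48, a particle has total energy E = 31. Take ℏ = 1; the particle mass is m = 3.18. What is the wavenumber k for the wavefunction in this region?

With E > U the solution is oscillatory, ψ ∝ e^{±ikx} with k = √(2m(E − U))/ℏ.
k = √(2 × 3.18 × 21.52) = 11.70.

k = 11.7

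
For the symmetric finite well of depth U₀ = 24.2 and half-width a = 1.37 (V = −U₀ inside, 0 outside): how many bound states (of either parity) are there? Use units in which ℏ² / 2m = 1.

N = 5

Define the well-strength parameter z₀ = (a/ℏ)√(2mU₀) = 1.37 × √(2·0.5·24.2) = 6.740.
A new bound state (alternating even/odd) appears each time z₀ passes a multiple of π/2, so N = ⌊2z₀/π⌋ + 1 = ⌊4.291⌋ + 1 = 5.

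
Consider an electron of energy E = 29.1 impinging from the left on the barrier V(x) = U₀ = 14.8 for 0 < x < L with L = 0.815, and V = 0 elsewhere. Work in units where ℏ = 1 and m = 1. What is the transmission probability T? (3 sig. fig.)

E > U₀: inside the barrier k₂ = √(2m(E − U₀))/ℏ = 5.348, k₂L = 4.359.
T = [1 + U₀² sin²(k₂L) / (4E(E − U₀))]⁻¹ = 1/1.116 = 0.896.

T = 0.896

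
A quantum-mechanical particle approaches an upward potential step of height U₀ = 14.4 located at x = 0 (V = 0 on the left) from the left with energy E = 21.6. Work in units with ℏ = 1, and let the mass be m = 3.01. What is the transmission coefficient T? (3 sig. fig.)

T = 0.928

The wavenumbers are k₁ = √(2mE)/ℏ = 11.40 on the left and k₂ = √(2m(E − U₀))/ℏ = 6.584 on the right.
Matching ψ and ψ′ at x = 0 gives r = (k₁ − k₂)/(k₁ + k₂), so R = r² = 0.07180 and T = 1 − R = 0.9282.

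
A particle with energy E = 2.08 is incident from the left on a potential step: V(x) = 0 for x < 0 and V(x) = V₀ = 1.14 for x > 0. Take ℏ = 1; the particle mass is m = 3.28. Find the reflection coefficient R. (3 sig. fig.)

The wavenumbers are k₁ = √(2mE)/ℏ = 3.694 on the left and k₂ = √(2m(E − V₀))/ℏ = 2.483 on the right.
Continuity of ψ and ψ′ at the step yields the reflection amplitude r = (k₁ − k₂)/(k₁ + k₂) = 0.1960; thus R = |r|² = 0.03841, T = 0.9616.

R = 0.0384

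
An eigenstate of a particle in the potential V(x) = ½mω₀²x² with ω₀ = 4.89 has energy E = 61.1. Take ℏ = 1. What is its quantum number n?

E_n = ℏω₀(n + ½) ⇒ n = E/(ℏω₀) − ½ = 61.1/4.89 − 0.5 = 11.995 → n = 12.

n = 12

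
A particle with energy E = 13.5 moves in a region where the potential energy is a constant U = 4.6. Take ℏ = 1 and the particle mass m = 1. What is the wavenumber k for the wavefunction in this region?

With E > U the solution is oscillatory, ψ ∝ e^{±ikx} with k = √(2m(E − U))/ℏ.
k = √(2 × 1 × 8.9) = 4.219.

k = 4.22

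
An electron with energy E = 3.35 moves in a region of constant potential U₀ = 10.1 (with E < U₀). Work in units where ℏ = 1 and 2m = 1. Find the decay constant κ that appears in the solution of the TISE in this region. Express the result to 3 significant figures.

κ = 2.60

Since E < U₀ the TISE in this region is ψ'' = κ²ψ with κ = √(2m(U₀ − E))/ℏ.
κ = √(2 × 0.5 × 6.75) = 2.598.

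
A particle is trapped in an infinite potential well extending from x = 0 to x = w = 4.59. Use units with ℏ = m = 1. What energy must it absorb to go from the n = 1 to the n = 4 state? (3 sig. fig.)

ΔE = 3.51

E_n = n²π²ℏ²/(2mw²), so ΔE = (4² − 1²) π²ℏ²/(2mw²).
ΔE = 15 × π² / (2 × 1 × 4.59²) = 3.513.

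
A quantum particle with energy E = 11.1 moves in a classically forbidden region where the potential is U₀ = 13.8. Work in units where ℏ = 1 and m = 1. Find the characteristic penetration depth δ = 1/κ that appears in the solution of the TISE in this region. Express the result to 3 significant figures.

δ = 0.430

Since E < U₀ the TISE in this region is ψ'' = κ²ψ with κ = √(2m(U₀ − E))/ℏ.
κ = √(2 × 1 × 2.7) = 2.324. The penetration depth is δ = 1/κ = 0.430.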